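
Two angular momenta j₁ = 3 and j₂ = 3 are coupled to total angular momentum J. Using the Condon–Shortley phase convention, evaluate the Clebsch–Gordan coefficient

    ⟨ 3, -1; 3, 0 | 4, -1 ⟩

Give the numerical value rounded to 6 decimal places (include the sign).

triangle: 2!×4!×4!/11! = 1152/39916800
(j±m)!: 2!×4!×3!×3!×3!×5! = 1244160
prefactor² = (2J+1)×Δ×N² = 124416/385
  k=0: +1/(0!×2!×4!×3!×0!×1!) = 1/288
  k=1: −1/(1!×1!×3!×2!×1!×2!) = -1/24
  k=2: +1/(2!×0!×2!×1!×2!×3!) = 1/48
Σ = -5/288  ⇒  CG² = 124416/385×(-5/288)² = 15/154
CG = −√(15/154) = -0.312094

-0.312094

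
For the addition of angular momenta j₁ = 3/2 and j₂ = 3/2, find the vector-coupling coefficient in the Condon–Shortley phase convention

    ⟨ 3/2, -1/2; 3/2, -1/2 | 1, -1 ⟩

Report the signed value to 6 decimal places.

j₁+j₂−J=2  J+j₁−j₂=1  J−j₁+j₂=1  j₁+j₂+J+1=5
(j₁±m₁, j₂±m₂, J±M) = (1,2,1,2,0,2)
P² = 2/5
sum k=1..1:
  [1] −1/1 = -1
S = -1
C² = P²·S² = 2/5 ; C = -0.632456

-0.632456  (= −√(2/5))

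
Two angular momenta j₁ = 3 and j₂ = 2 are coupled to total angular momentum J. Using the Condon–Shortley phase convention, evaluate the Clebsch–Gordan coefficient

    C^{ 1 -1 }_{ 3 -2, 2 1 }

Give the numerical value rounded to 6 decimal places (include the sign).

√[3·4!2!0!/7! · 1!5!3!1!0!2!] = √(288/7)
  +(−1)^3/∏(3,1,2,0,0,0)! = -1/12  (running -1/12)
⟨..|..⟩ = √(288/7)·(-1/12) = -0.534522

-0.534522  (= −√(2/7))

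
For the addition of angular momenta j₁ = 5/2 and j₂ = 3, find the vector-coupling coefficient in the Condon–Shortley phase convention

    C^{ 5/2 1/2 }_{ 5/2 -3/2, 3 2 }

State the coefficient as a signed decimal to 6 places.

√[6·3!2!3!/9! · 1!4!5!1!3!2!] = √(288/7)
  +(−1)^2/∏(2,1,2,3,0,0)! = 1/24  (running 1/24)
  +(−1)^3/∏(3,0,1,2,1,1)! = -1/12  (running -1/24)
⟨..|..⟩ = √(288/7)·(-1/24) = -0.267261

-0.267261  (= −√(1/14))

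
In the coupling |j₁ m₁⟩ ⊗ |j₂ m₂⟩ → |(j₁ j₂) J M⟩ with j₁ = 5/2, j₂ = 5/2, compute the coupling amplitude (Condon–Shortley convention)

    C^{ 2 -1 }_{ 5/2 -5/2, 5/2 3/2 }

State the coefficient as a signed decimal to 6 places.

j₁+j₂−J=3  J+j₁−j₂=2  J−j₁+j₂=2  j₁+j₂+J+1=8
(j₁±m₁, j₂±m₂, J±M) = (0,5,4,1,1,3)
P² = 360/7
sum k=3..3:
  [3] −1/12 = -1/12
S = -1/12
C² = P²·S² = 5/14 ; C = -0.597614

-0.597614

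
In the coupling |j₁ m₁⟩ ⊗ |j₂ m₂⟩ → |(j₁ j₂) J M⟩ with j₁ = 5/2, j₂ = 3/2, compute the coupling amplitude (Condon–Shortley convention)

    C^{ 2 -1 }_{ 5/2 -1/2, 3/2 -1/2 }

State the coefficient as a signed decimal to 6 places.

triangle: 2!×3!×1!/7! = 12/5040
(j±m)!: 2!×3!×1!×2!×1!×3! = 144
prefactor² = (2J+1)×Δ×N² = 12/7
  k=0: +1/(0!×2!×3!×1!×0!×0!) = 1/12
  k=1: −1/(1!×1!×2!×0!×1!×1!) = -1/2
Σ = -5/12  ⇒  CG² = 12/7×(-5/12)² = 25/84
CG = −√(25/84) = -0.545545

-0.545545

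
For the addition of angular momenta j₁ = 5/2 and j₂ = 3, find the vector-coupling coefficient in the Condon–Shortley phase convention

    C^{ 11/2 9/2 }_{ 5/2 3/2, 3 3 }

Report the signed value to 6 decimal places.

+0.674200  (= +√(5/11))

triangle: 0!·5!·6!/12! = 86400/479001600
(j±m)!: 4!·1!·6!·0!·10!·1! = 62705664000
prefactor² = (2J+1)·Δ·N² = 1492992000/11
  k=0: +1/(0!·0!·1!·6!·4!·0!) = 1/17280
Σ = 1/17280  ⇒  CG² = 1492992000/11·1/17280² = 5/11
CG = +√(5/11) = +0.674200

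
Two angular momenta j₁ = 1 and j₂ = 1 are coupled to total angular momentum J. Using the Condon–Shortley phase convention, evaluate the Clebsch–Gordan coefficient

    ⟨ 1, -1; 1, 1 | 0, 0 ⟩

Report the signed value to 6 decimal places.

triangle: 2!×0!×0!/3! = 2/6
(j±m)!: 0!×2!×2!×0!×0!×0! = 4
prefactor² = (2J+1)×Δ×N² = 4/3
  k=2: +1/(2!×0!×0!×0!×0!×0!) = 1/2
Σ = 1/2  ⇒  CG² = 4/3×1/2² = 1/3
CG = +√(1/3) = +0.577350

+0.577350  (= +√(1/3))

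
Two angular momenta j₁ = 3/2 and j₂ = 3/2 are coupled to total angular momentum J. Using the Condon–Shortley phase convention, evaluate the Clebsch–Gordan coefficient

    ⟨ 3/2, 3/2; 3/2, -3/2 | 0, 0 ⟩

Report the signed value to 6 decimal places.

triangle: 3!*0!*0!/4! = 6/24
(j±m)!: 3!*0!*0!*3!*0!*0! = 36
prefactor² = (2J+1)*Δ*N² = 9
  k=0: +1/(0!*3!*0!*0!*0!*0!) = 1/6
Σ = 1/6  ⇒  CG² = 9*1/6² = 1/4
CG = +√(1/4) = +0.500000

+0.500000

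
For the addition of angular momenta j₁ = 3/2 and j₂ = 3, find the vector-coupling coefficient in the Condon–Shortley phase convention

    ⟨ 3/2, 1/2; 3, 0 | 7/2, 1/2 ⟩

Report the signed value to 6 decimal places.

√[8·1!2!5!/9! · 2!1!3!3!4!3!] = √(384/7)
  +(−1)^0/∏(0,1,1,3,1,2)! = 1/12  (running 1/12)
  +(−1)^1/∏(1,0,0,2,2,3)! = -1/24  (running 1/24)
⟨..|..⟩ = √(384/7)·(1/24) = +0.308607

+√(2/21) ≈ +0.308607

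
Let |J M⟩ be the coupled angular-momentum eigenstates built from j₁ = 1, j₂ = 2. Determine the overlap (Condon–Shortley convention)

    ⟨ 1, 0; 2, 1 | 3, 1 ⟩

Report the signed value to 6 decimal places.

√[7·0!2!4!/7! · 1!1!3!1!4!2!] = √(96/5)
  +(−1)^0/∏(0,0,1,3,1,1)! = 1/6  (running 1/6)
⟨..|..⟩ = √(96/5)·(1/6) = +0.730297

+0.730297  (= +√(8/15))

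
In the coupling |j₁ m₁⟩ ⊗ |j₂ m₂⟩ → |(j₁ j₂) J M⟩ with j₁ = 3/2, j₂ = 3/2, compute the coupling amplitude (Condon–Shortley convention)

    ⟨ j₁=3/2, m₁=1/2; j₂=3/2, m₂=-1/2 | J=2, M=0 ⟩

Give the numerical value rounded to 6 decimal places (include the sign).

triangle: 1!×2!×2!/6! = 4/720
(j±m)!: 2!×1!×1!×2!×2!×2! = 16
prefactor² = (2J+1)×Δ×N² = 4/9
  k=0: +1/(0!×1!×1!×1!×1!×1!) = 1
  k=1: −1/(1!×0!×0!×0!×2!×2!) = -1/4
Σ = 3/4  ⇒  CG² = 4/9×3/4² = 1/4
CG = +√(1/4) = +0.500000

+0.500000  (= +√(1/4))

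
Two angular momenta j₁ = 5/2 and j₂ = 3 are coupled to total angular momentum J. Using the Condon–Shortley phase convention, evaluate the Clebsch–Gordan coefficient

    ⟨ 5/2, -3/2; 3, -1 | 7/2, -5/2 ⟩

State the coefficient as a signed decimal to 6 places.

j₁+j₂−J=2  J+j₁−j₂=3  J−j₁+j₂=4  j₁+j₂+J+1=10
(j₁±m₁, j₂±m₂, J±M) = (1,4,2,4,1,6)
P² = 18432/35
sum k=1..2:
  [1] −1/36 = -1/36
  [2] +1/96 = 1/96
S = -5/288
C² = P²·S² = 10/63 ; C = -0.398410

-0.398410  (= −√(10/63))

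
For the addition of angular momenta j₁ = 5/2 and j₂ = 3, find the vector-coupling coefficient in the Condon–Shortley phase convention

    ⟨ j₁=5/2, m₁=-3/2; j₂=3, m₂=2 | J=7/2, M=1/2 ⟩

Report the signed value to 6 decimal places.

+0.563436

triangle: 2!*3!*4!/10! = 288/3628800
(j±m)!: 1!*4!*5!*1!*4!*3! = 414720
prefactor² = (2J+1)*Δ*N² = 9216/35
  k=1: −1/(1!*1!*3!*4!*0!*0!) = -1/144
  k=2: +1/(2!*0!*2!*3!*1!*1!) = 1/24
Σ = 5/144  ⇒  CG² = 9216/35*5/144² = 20/63
CG = +√(20/63) = +0.563436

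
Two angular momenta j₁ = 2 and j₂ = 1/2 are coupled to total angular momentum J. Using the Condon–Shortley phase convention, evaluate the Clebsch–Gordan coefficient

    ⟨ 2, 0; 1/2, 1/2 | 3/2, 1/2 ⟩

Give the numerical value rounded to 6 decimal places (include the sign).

j₁+j₂−J=1  J+j₁−j₂=3  J−j₁+j₂=0  j₁+j₂+J+1=5
(j₁±m₁, j₂±m₂, J±M) = (2,2,1,0,2,1)
P² = 8/5
sum k=1..1:
  [1] −1/2 = -1/2
S = -1/2
C² = P²·S² = 2/5 ; C = -0.632456

−√(2/5) ≈ -0.632456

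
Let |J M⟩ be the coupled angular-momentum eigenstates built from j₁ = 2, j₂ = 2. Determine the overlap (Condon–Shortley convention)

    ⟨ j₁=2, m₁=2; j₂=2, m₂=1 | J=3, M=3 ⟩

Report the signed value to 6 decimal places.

+0.707107

√[7·1!3!3!/8! · 4!0!3!1!6!0!] = √(648)
  +(−1)^0/∏(0,1,0,3,3,0)! = 1/36  (running 1/36)
⟨..|..⟩ = √(648)·(1/36) = +0.707107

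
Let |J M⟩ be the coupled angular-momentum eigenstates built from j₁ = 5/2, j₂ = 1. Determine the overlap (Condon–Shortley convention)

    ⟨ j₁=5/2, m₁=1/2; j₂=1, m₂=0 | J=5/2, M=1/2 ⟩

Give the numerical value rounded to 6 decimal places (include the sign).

√[6·1!4!1!/7! · 3!2!1!1!3!2!] = √(144/35)
  +(−1)^0/∏(0,1,2,1,2,0)! = 1/4  (running 1/4)
  +(−1)^1/∏(1,0,1,0,3,1)! = -1/6  (running 1/12)
⟨..|..⟩ = √(144/35)·(1/12) = +0.169031

+0.169031  (= +√(1/35))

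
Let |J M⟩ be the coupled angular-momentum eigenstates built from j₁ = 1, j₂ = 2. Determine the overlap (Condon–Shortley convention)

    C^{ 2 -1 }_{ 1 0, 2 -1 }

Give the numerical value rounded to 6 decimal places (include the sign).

+0.408248  (= +√(1/6))

triangle: 1!·1!·3!/6! = 6/720
(j±m)!: 1!·1!·1!·3!·1!·3! = 36
prefactor² = (2J+1)·Δ·N² = 3/2
  k=0: +1/(0!·1!·1!·1!·0!·2!) = 1/2
  k=1: −1/(1!·0!·0!·0!·1!·3!) = -1/6
Σ = 1/3  ⇒  CG² = 3/2·1/3² = 1/6
CG = +√(1/6) = +0.408248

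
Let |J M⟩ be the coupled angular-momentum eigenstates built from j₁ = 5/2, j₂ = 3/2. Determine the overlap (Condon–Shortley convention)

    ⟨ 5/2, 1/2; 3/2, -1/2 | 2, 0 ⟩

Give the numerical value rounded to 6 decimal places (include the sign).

-0.267261

triangle: 2!·3!·1!/7! = 12/5040
(j±m)!: 3!·2!·1!·2!·2!·2! = 96
prefactor² = (2J+1)·Δ·N² = 8/7
  k=0: +1/(0!·2!·2!·1!·1!·0!) = 1/4
  k=1: −1/(1!·1!·1!·0!·2!·1!) = -1/2
Σ = -1/4  ⇒  CG² = 8/7·(-1/4)² = 1/14
CG = −√(1/14) = -0.267261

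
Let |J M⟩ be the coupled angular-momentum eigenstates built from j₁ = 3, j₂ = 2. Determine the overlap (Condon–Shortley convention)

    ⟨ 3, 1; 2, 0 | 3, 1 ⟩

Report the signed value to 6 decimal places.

-0.387298

√[7·2!4!2!/9! · 4!2!2!2!4!2!] = √(256/15)
  +(−1)^0/∏(0,2,2,2,2,0)! = 1/16  (running 1/16)
  +(−1)^1/∏(1,1,1,1,3,1)! = -1/6  (running -5/48)
  +(−1)^2/∏(2,0,0,0,4,2)! = 1/96  (running -3/32)
⟨..|..⟩ = √(256/15)·(-3/32) = -0.387298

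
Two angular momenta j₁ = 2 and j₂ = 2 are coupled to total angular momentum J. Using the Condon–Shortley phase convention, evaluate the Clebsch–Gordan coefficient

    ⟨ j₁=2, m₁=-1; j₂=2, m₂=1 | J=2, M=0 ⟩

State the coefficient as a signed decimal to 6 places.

triangle: 2!·2!·2!/7! = 8/5040
(j±m)!: 1!·3!·3!·1!·2!·2! = 144
prefactor² = (2J+1)·Δ·N² = 8/7
  k=1: −1/(1!·1!·2!·2!·0!·0!) = -1/4
  k=2: +1/(2!·0!·1!·1!·1!·1!) = 1/2
Σ = 1/4  ⇒  CG² = 8/7·1/4² = 1/14
CG = +√(1/14) = +0.267261

+√(1/14) ≈ +0.267261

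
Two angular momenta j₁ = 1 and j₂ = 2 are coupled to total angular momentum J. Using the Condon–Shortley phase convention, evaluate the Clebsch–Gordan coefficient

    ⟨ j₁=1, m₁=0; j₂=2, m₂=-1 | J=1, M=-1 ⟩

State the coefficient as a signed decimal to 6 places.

−√(3/10) ≈ -0.547723

√[3·2!0!2!/5! · 1!1!1!3!0!2!] = √(6/5)
  +(−1)^1/∏(1,1,0,0,0,2)! = -1/2  (running -1/2)
⟨..|..⟩ = √(6/5)·(-1/2) = -0.547723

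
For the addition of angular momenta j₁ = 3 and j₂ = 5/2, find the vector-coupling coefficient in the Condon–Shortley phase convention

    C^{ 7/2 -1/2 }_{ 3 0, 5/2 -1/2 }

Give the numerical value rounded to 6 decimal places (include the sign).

√[8·2!4!3!/10! · 3!3!2!3!3!4!] = √(6912/175)
  +(−1)^0/∏(0,2,3,2,1,1)! = 1/24  (running 1/24)
  +(−1)^1/∏(1,1,2,1,2,2)! = -1/8  (running -1/12)
  +(−1)^2/∏(2,0,1,0,3,3)! = 1/72  (running -5/72)
⟨..|..⟩ = √(6912/175)·(-5/72) = -0.436436

-0.436436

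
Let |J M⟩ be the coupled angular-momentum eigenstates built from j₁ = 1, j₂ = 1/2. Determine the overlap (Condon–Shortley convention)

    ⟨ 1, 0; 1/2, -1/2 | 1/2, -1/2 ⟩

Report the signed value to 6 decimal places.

√[2·1!1!0!/3! · 1!1!0!1!0!1!] = √(1/3)
  +(−1)^0/∏(0,1,1,0,0,0)! = 1  (running 1)
⟨..|..⟩ = √(1/3)·(1) = +0.577350

+0.577350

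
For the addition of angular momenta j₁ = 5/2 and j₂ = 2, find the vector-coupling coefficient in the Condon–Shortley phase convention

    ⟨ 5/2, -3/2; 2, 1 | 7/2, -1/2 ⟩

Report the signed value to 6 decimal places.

-0.619780  (= −√(121/315))

j₁+j₂−J=1  J+j₁−j₂=4  J−j₁+j₂=3  j₁+j₂+J+1=9
(j₁±m₁, j₂±m₂, J±M) = (1,4,3,1,3,4)
P² = 2304/35
sum k=0..1:
  [0] +1/144 = 1/144
  [1] −1/12 = -1/12
S = -11/144
C² = P²·S² = 121/315 ; C = -0.619780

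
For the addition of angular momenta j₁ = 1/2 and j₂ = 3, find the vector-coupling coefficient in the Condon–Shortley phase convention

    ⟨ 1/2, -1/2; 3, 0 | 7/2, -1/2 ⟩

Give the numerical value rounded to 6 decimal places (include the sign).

triangle: 0!×1!×6!/8! = 720/40320
(j±m)!: 0!×1!×3!×3!×3!×4! = 5184
prefactor² = (2J+1)×Δ×N² = 5184/7
  k=0: +1/(0!×0!×1!×3!×0!×3!) = 1/36
Σ = 1/36  ⇒  CG² = 5184/7×1/36² = 4/7
CG = +√(4/7) = +0.755929

+√(4/7) ≈ +0.755929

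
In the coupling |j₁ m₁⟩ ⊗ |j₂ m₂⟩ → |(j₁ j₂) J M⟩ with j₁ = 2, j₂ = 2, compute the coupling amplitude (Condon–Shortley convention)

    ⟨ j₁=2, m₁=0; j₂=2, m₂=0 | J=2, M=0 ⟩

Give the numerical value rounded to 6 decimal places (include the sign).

−√(2/7) ≈ -0.534522

j₁+j₂−J=2  J+j₁−j₂=2  J−j₁+j₂=2  j₁+j₂+J+1=7
(j₁±m₁, j₂±m₂, J±M) = (2,2,2,2,2,2)
P² = 32/63
sum k=0..2:
  [0] +1/8 = 1/8
  [1] −1/1 = -1
  [2] +1/8 = 1/8
S = -3/4
C² = P²·S² = 2/7 ; C = -0.534522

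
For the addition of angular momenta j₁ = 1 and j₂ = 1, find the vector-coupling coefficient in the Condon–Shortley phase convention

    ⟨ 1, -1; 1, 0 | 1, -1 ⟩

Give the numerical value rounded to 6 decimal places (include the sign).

√[3·1!1!1!/4! · 0!2!1!1!0!2!] = √(1/2)
  +(−1)^1/∏(1,0,1,0,0,1)! = -1  (running -1)
⟨..|..⟩ = √(1/2)·(-1) = -0.707107

-0.707107  (= −√(1/2))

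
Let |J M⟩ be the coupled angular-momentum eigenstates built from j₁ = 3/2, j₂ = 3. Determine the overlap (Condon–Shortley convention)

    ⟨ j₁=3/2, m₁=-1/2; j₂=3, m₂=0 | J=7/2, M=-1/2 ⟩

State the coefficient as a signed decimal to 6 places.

triangle: 1!×2!×5!/9! = 240/362880
(j±m)!: 1!×2!×3!×3!×3!×4! = 10368
prefactor² = (2J+1)×Δ×N² = 384/7
  k=0: +1/(0!×1!×2!×3!×0!×2!) = 1/24
  k=1: −1/(1!×0!×1!×2!×1!×3!) = -1/12
Σ = -1/24  ⇒  CG² = 384/7×(-1/24)² = 2/21
CG = −√(2/21) = -0.308607

-0.308607  (= −√(2/21))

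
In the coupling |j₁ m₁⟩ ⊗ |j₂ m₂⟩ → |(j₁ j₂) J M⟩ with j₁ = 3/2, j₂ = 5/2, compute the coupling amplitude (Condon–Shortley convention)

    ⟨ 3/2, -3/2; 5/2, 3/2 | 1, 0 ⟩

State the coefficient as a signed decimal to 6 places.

−√(1/5) = -0.447214

triangle: 3!×0!×2!/6! = 12/720
(j±m)!: 0!×3!×4!×1!×1!×1! = 144
prefactor² = (2J+1)×Δ×N² = 36/5
  k=3: −1/(3!×0!×0!×1!×0!×1!) = -1/6
Σ = -1/6  ⇒  CG² = 36/5×(-1/6)² = 1/5
CG = −√(1/5) = -0.447214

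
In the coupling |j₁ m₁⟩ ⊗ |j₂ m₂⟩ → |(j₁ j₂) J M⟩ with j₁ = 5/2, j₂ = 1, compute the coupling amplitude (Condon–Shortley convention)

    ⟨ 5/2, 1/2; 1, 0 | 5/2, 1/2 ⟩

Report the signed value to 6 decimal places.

+√(1/35) ≈ +0.169031

triangle: 1!*4!*1!/7! = 24/5040
(j±m)!: 3!*2!*1!*1!*3!*2! = 144
prefactor² = (2J+1)*Δ*N² = 144/35
  k=0: +1/(0!*1!*2!*1!*2!*0!) = 1/4
  k=1: −1/(1!*0!*1!*0!*3!*1!) = -1/6
Σ = 1/12  ⇒  CG² = 144/35*1/12² = 1/35
CG = +√(1/35) = +0.169031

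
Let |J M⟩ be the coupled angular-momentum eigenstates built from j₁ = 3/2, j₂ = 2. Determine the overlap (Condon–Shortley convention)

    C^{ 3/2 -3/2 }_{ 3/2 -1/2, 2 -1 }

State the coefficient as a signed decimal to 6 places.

−√(2/5) ≈ -0.632456

triangle: 2!·1!·2!/6! = 4/720
(j±m)!: 1!·2!·1!·3!·0!·3! = 72
prefactor² = (2J+1)·Δ·N² = 8/5
  k=1: −1/(1!·1!·1!·0!·0!·2!) = -1/2
Σ = -1/2  ⇒  CG² = 8/5·(-1/2)² = 2/5
CG = −√(2/5) = -0.632456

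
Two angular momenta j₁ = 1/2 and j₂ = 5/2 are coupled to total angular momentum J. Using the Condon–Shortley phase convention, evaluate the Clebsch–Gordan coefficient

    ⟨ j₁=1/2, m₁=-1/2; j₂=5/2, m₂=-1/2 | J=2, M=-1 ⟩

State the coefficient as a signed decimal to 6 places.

triangle: 1!*0!*4!/6! = 24/720
(j±m)!: 0!*1!*2!*3!*1!*3! = 72
prefactor² = (2J+1)*Δ*N² = 12
  k=1: −1/(1!*0!*0!*1!*0!*3!) = -1/6
Σ = -1/6  ⇒  CG² = 12*(-1/6)² = 1/3
CG = −√(1/3) = -0.577350

-0.577350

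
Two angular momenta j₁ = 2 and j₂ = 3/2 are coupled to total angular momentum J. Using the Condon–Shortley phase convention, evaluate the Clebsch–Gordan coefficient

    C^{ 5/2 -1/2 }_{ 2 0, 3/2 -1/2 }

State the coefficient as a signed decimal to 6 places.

√[6·1!3!2!/7! · 2!2!1!2!2!3!] = √(48/35)
  +(−1)^0/∏(0,1,2,1,1,1)! = 1/2  (running 1/2)
  +(−1)^1/∏(1,0,1,0,2,2)! = -1/4  (running 1/4)
⟨..|..⟩ = √(48/35)·(1/4) = +0.292770

+0.292770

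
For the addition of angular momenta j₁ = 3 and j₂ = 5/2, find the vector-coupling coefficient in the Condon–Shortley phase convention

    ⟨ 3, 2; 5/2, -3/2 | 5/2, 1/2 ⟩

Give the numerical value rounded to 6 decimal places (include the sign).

j₁+j₂−J=3  J+j₁−j₂=3  J−j₁+j₂=2  j₁+j₂+J+1=9
(j₁±m₁, j₂±m₂, J±M) = (5,1,1,4,3,2)
P² = 288/7
sum k=0..1:
  [0] +1/12 = 1/12
  [1] −1/24 = -1/24
S = 1/24
C² = P²·S² = 1/14 ; C = +0.267261

+0.267261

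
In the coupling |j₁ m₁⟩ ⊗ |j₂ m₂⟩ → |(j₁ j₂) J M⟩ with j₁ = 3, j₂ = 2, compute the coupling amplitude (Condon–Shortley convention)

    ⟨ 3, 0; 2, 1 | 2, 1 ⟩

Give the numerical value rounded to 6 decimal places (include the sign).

j₁+j₂−J=3  J+j₁−j₂=3  J−j₁+j₂=1  j₁+j₂+J+1=8
(j₁±m₁, j₂±m₂, J±M) = (3,3,3,1,3,1)
P² = 81/14
sum k=2..3:
  [2] +1/4 = 1/4
  [3] −1/36 = -1/36
S = 2/9
C² = P²·S² = 2/7 ; C = +0.534522

+0.534522  (= +√(2/7))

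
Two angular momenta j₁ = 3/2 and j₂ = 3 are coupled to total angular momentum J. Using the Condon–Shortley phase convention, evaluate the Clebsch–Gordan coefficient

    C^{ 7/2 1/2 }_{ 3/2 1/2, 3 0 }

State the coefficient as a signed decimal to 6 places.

+√(2/21) ≈ +0.308607

triangle: 1!×2!×5!/9! = 240/362880
(j±m)!: 2!×1!×3!×3!×4!×3! = 10368
prefactor² = (2J+1)×Δ×N² = 384/7
  k=0: +1/(0!×1!×1!×3!×1!×2!) = 1/12
  k=1: −1/(1!×0!×0!×2!×2!×3!) = -1/24
Σ = 1/24  ⇒  CG² = 384/7×1/24² = 2/21
CG = +√(2/21) = +0.308607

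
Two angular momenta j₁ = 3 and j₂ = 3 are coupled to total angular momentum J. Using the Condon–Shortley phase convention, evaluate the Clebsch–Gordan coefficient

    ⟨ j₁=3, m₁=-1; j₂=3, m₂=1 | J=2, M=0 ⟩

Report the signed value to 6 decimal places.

triangle: 4!*2!*2!/9! = 96/362880
(j±m)!: 2!*4!*4!*2!*2!*2! = 9216
prefactor² = (2J+1)*Δ*N² = 256/21
  k=2: +1/(2!*2!*2!*2!*0!*0!) = 1/16
  k=3: −1/(3!*1!*1!*1!*1!*1!) = -1/6
  k=4: +1/(4!*0!*0!*0!*2!*2!) = 1/96
Σ = -3/32  ⇒  CG² = 256/21*(-3/32)² = 3/28
CG = −√(3/28) = -0.327327

-0.327327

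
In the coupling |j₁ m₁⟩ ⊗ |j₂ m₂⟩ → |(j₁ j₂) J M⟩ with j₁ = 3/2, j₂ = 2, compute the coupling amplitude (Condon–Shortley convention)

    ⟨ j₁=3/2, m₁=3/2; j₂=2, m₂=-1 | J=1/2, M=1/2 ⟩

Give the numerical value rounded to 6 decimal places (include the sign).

+0.316228  (= +√(1/10))

j₁+j₂−J=3  J+j₁−j₂=0  J−j₁+j₂=1  j₁+j₂+J+1=5
(j₁±m₁, j₂±m₂, J±M) = (3,0,1,3,1,0)
P² = 18/5
sum k=0..0:
  [0] +1/6 = 1/6
S = 1/6
C² = P²·S² = 1/10 ; C = +0.316228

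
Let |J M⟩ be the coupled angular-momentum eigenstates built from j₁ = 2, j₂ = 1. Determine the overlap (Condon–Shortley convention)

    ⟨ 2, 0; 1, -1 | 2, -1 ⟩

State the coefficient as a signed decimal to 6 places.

+√(1/2) = +0.707107

j₁+j₂−J=1  J+j₁−j₂=3  J−j₁+j₂=1  j₁+j₂+J+1=6
(j₁±m₁, j₂±m₂, J±M) = (2,2,0,2,1,3)
P² = 2
sum k=0..0:
  [0] +1/2 = 1/2
S = 1/2
C² = P²·S² = 1/2 ; C = +0.707107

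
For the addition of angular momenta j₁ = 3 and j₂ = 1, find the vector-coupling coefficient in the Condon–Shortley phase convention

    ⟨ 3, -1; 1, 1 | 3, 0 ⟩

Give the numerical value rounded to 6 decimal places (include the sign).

-0.707107

j₁+j₂−J=1  J+j₁−j₂=5  J−j₁+j₂=1  j₁+j₂+J+1=8
(j₁±m₁, j₂±m₂, J±M) = (2,4,2,0,3,3)
P² = 72
sum k=1..1:
  [1] −1/12 = -1/12
S = -1/12
C² = P²·S² = 1/2 ; C = -0.707107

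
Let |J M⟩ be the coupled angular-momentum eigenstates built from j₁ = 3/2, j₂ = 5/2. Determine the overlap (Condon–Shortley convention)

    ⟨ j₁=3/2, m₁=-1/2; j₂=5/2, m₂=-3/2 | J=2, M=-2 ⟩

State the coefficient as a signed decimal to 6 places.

-0.617213  (= −√(8/21))

√[5·2!1!3!/7! · 1!2!1!4!0!4!] = √(96/7)
  +(−1)^1/∏(1,1,1,0,0,3)! = -1/6  (running -1/6)
⟨..|..⟩ = √(96/7)·(-1/6) = -0.617213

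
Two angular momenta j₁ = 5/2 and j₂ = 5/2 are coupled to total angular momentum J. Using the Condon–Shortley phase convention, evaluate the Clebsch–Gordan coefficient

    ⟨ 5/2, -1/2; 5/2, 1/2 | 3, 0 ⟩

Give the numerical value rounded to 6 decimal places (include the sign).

-0.298142

√[7·2!3!3!/9! · 2!3!3!2!3!3!] = √(36/5)
  +(−1)^0/∏(0,2,3,3,0,0)! = 1/72  (running 1/72)
  +(−1)^1/∏(1,1,2,2,1,1)! = -1/4  (running -17/72)
  +(−1)^2/∏(2,0,1,1,2,2)! = 1/8  (running -1/9)
⟨..|..⟩ = √(36/5)·(-1/9) = -0.298142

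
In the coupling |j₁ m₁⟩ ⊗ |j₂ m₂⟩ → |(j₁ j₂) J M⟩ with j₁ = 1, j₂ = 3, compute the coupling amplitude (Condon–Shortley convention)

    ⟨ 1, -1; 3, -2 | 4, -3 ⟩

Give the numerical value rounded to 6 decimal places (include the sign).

j₁+j₂−J=0  J+j₁−j₂=2  J−j₁+j₂=6  j₁+j₂+J+1=9
(j₁±m₁, j₂±m₂, J±M) = (0,2,1,5,1,7)
P² = 43200
sum k=0..0:
  [0] +1/240 = 1/240
S = 1/240
C² = P²·S² = 3/4 ; C = +0.866025

+0.866025  (= +√(3/4))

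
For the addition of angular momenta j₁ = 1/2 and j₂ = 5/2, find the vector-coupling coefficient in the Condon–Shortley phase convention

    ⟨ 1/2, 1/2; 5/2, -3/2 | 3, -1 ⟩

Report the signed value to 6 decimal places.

√[7·0!1!5!/7! · 1!0!1!4!2!4!] = √(192)
  +(−1)^0/∏(0,0,0,1,1,4)! = 1/24  (running 1/24)
⟨..|..⟩ = √(192)·(1/24) = +0.577350

+0.577350  (= +√(1/3))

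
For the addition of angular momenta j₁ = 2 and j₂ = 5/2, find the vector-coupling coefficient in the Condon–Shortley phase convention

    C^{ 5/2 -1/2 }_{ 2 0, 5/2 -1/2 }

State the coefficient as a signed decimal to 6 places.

j₁+j₂−J=2  J+j₁−j₂=2  J−j₁+j₂=3  j₁+j₂+J+1=8
(j₁±m₁, j₂±m₂, J±M) = (2,2,2,3,2,3)
P² = 72/35
sum k=0..2:
  [0] +1/8 = 1/8
  [1] −1/2 = -1/2
  [2] +1/24 = 1/24
S = -1/3
C² = P²·S² = 8/35 ; C = -0.478091

-0.478091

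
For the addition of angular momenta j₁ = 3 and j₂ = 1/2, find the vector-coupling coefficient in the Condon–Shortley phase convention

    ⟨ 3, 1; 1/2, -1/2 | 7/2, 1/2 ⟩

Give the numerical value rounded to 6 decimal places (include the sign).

+√(3/7) ≈ +0.654654

j₁+j₂−J=0  J+j₁−j₂=6  J−j₁+j₂=1  j₁+j₂+J+1=8
(j₁±m₁, j₂±m₂, J±M) = (4,2,0,1,4,3)
P² = 6912/7
sum k=0..0:
  [0] +1/48 = 1/48
S = 1/48
C² = P²·S² = 3/7 ; C = +0.654654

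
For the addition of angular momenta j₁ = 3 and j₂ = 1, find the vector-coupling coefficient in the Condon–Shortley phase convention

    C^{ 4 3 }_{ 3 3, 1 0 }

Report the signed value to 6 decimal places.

j₁+j₂−J=0  J+j₁−j₂=6  J−j₁+j₂=2  j₁+j₂+J+1=9
(j₁±m₁, j₂±m₂, J±M) = (6,0,1,1,7,1)
P² = 129600
sum k=0..0:
  [0] +1/720 = 1/720
S = 1/720
C² = P²·S² = 1/4 ; C = +0.500000

+0.500000  (= +√(1/4))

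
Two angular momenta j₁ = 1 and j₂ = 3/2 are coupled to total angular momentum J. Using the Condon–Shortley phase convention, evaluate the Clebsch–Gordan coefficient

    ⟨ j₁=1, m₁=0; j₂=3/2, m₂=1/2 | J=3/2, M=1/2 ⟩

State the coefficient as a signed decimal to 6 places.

-0.258199

√[4·1!1!2!/5! · 1!1!2!1!2!1!] = √(4/15)
  +(−1)^0/∏(0,1,1,2,0,0)! = 1/2  (running 1/2)
  +(−1)^1/∏(1,0,0,1,1,1)! = -1  (running -1/2)
⟨..|..⟩ = √(4/15)·(-1/2) = -0.258199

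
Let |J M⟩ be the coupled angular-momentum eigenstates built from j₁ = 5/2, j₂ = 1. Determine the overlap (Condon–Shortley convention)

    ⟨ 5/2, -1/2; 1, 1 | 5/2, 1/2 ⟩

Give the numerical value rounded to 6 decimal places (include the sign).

−√(18/35) ≈ -0.717137

j₁+j₂−J=1  J+j₁−j₂=4  J−j₁+j₂=1  j₁+j₂+J+1=7
(j₁±m₁, j₂±m₂, J±M) = (2,3,2,0,3,2)
P² = 288/35
sum k=1..1:
  [1] −1/4 = -1/4
S = -1/4
C² = P²·S² = 18/35 ; C = -0.717137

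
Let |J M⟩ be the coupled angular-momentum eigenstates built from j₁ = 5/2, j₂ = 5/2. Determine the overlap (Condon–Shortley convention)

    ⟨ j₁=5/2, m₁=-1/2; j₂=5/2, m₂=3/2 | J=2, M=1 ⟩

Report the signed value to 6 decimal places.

+0.377964  (= +√(1/7))

√[5·3!2!2!/8! · 2!3!4!1!3!1!] = √(36/7)
  +(−1)^2/∏(2,1,1,2,1,0)! = 1/4  (running 1/4)
  +(−1)^3/∏(3,0,0,1,2,1)! = -1/12  (running 1/6)
⟨..|..⟩ = √(36/7)·(1/6) = +0.377964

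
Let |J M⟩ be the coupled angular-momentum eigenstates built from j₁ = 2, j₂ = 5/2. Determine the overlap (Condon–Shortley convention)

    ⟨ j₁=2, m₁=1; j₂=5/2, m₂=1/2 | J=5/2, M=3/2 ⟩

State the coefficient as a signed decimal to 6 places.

−√(6/35) ≈ -0.414039

√[6·2!2!3!/8! · 3!1!3!2!4!1!] = √(216/35)
  +(−1)^0/∏(0,2,1,3,1,0)! = 1/12  (running 1/12)
  +(−1)^1/∏(1,1,0,2,2,1)! = -1/4  (running -1/6)
⟨..|..⟩ = √(216/35)·(-1/6) = -0.414039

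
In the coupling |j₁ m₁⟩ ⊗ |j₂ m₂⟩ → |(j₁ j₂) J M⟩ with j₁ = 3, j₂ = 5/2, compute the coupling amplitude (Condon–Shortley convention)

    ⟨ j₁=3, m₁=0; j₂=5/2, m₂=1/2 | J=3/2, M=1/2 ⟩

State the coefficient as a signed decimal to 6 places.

+√(4/35) ≈ +0.338062

triangle: 4!*2!*1!/8! = 48/40320
(j±m)!: 3!*3!*3!*2!*2!*1! = 864
prefactor² = (2J+1)*Δ*N² = 144/35
  k=2: +1/(2!*2!*1!*1!*1!*0!) = 1/4
  k=3: −1/(3!*1!*0!*0!*2!*1!) = -1/12
Σ = 1/6  ⇒  CG² = 144/35*1/6² = 4/35
CG = +√(4/35) = +0.338062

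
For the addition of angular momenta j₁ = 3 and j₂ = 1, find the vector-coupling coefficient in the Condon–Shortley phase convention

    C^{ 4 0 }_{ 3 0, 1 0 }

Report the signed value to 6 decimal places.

triangle: 0!·6!·2!/9! = 1440/362880
(j±m)!: 3!·3!·1!·1!·4!·4! = 20736
prefactor² = (2J+1)·Δ·N² = 5184/7
  k=0: +1/(0!·0!·3!·1!·3!·1!) = 1/36
Σ = 1/36  ⇒  CG² = 5184/7·1/36² = 4/7
CG = +√(4/7) = +0.755929

+√(4/7) = +0.755929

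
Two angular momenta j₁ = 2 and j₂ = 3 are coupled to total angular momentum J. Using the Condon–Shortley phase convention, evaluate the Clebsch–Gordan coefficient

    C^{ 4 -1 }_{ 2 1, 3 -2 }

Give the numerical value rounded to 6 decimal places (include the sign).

+0.591608

j₁+j₂−J=1  J+j₁−j₂=3  J−j₁+j₂=5  j₁+j₂+J+1=10
(j₁±m₁, j₂±m₂, J±M) = (3,1,1,5,3,5)
P² = 6480/7
sum k=0..1:
  [0] +1/48 = 1/48
  [1] −1/720 = -1/720
S = 7/360
C² = P²·S² = 7/20 ; C = +0.591608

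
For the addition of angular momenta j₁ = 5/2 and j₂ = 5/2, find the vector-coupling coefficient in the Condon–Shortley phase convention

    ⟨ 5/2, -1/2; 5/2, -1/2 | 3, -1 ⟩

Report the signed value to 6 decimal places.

triangle: 2!·3!·3!/9! = 72/362880
(j±m)!: 2!·3!·2!·3!·2!·4! = 6912
prefactor² = (2J+1)·Δ·N² = 48/5
  k=0: +1/(0!·2!·3!·2!·0!·1!) = 1/24
  k=1: −1/(1!·1!·2!·1!·1!·2!) = -1/4
  k=2: +1/(2!·0!·1!·0!·2!·3!) = 1/24
Σ = -1/6  ⇒  CG² = 48/5·(-1/6)² = 4/15
CG = −√(4/15) = -0.516398

−√(4/15) ≈ -0.516398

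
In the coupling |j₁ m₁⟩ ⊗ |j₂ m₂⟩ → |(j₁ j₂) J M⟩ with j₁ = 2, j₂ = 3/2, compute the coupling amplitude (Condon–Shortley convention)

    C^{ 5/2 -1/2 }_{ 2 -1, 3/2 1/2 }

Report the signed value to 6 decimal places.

j₁+j₂−J=1  J+j₁−j₂=3  J−j₁+j₂=2  j₁+j₂+J+1=7
(j₁±m₁, j₂±m₂, J±M) = (1,3,2,1,2,3)
P² = 72/35
sum k=0..1:
  [0] +1/12 = 1/12
  [1] −1/2 = -1/2
S = -5/12
C² = P²·S² = 5/14 ; C = -0.597614

−√(5/14) = -0.597614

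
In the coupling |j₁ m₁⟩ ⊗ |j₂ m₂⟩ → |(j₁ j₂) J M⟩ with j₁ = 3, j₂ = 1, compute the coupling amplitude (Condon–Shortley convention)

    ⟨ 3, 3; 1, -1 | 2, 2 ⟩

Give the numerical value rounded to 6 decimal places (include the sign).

√[5·2!4!0!/7! · 6!0!0!2!4!0!] = √(11520/7)
  +(−1)^0/∏(0,2,0,0,4,0)! = 1/48  (running 1/48)
⟨..|..⟩ = √(11520/7)·(1/48) = +0.845154

+√(5/7) ≈ +0.845154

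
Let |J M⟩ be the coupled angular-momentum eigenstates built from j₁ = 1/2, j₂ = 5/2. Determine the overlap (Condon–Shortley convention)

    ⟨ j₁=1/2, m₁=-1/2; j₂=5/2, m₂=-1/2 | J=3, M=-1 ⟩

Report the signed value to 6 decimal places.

triangle: 0!*1!*5!/7! = 120/5040
(j±m)!: 0!*1!*2!*3!*2!*4! = 576
prefactor² = (2J+1)*Δ*N² = 96
  k=0: +1/(0!*0!*1!*2!*0!*3!) = 1/12
Σ = 1/12  ⇒  CG² = 96*1/12² = 2/3
CG = +√(2/3) = +0.816497

+√(2/3) ≈ +0.816497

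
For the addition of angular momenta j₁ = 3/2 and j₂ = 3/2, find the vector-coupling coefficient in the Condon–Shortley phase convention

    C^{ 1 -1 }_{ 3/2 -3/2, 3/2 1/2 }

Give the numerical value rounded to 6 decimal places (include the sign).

+0.547723

j₁+j₂−J=2  J+j₁−j₂=1  J−j₁+j₂=1  j₁+j₂+J+1=5
(j₁±m₁, j₂±m₂, J±M) = (0,3,2,1,0,2)
P² = 6/5
sum k=2..2:
  [2] +1/2 = 1/2
S = 1/2
C² = P²·S² = 3/10 ; C = +0.547723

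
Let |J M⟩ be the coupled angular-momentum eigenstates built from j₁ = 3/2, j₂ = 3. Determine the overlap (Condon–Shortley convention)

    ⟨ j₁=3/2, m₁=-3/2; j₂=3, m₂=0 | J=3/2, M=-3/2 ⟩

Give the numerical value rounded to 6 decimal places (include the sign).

triangle: 3!×0!×3!/7! = 36/5040
(j±m)!: 0!×3!×3!×3!×0!×3! = 1296
prefactor² = (2J+1)×Δ×N² = 1296/35
  k=3: −1/(3!×0!×0!×0!×0!×3!) = -1/36
Σ = -1/36  ⇒  CG² = 1296/35×(-1/36)² = 1/35
CG = −√(1/35) = -0.169031

-0.169031  (= −√(1/35))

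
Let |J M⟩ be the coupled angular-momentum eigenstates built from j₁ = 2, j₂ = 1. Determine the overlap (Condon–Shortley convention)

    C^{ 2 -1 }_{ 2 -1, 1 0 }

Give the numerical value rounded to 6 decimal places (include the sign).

triangle: 1!*3!*1!/6! = 6/720
(j±m)!: 1!*3!*1!*1!*1!*3! = 36
prefactor² = (2J+1)*Δ*N² = 3/2
  k=0: +1/(0!*1!*3!*1!*0!*0!) = 1/6
  k=1: −1/(1!*0!*2!*0!*1!*1!) = -1/2
Σ = -1/3  ⇒  CG² = 3/2*(-1/3)² = 1/6
CG = −√(1/6) = -0.408248

-0.408248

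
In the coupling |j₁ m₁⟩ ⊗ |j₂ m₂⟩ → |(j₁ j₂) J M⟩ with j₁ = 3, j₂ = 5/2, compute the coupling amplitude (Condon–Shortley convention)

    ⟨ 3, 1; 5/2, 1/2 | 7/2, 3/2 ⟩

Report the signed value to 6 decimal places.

√[8·2!4!3!/10! · 4!2!3!2!5!2!] = √(3072/35)
  +(−1)^0/∏(0,2,2,3,2,0)! = 1/48  (running 1/48)
  +(−1)^1/∏(1,1,1,2,3,1)! = -1/12  (running -1/16)
  +(−1)^2/∏(2,0,0,1,4,2)! = 1/96  (running -5/96)
⟨..|..⟩ = √(3072/35)·(-5/96) = -0.487950

−√(5/21) = -0.487950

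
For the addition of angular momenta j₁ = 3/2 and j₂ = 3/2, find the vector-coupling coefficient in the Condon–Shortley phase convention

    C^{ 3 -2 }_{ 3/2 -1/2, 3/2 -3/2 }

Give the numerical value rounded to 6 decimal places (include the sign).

+√(1/2) ≈ +0.707107

j₁+j₂−J=0  J+j₁−j₂=3  J−j₁+j₂=3  j₁+j₂+J+1=7
(j₁±m₁, j₂±m₂, J±M) = (1,2,0,3,1,5)
P² = 72
sum k=0..0:
  [0] +1/12 = 1/12
S = 1/12
C² = P²·S² = 1/2 ; C = +0.707107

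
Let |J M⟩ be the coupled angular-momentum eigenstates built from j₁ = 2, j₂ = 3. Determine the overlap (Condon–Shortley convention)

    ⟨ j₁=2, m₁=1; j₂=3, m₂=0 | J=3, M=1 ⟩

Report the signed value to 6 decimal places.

√[7·2!2!4!/9! · 3!1!3!3!4!2!] = √(96/5)
  +(−1)^0/∏(0,2,1,3,1,1)! = 1/12  (running 1/12)
  +(−1)^1/∏(1,1,0,2,2,2)! = -1/8  (running -1/24)
⟨..|..⟩ = √(96/5)·(-1/24) = -0.182574

−√(1/30) = -0.182574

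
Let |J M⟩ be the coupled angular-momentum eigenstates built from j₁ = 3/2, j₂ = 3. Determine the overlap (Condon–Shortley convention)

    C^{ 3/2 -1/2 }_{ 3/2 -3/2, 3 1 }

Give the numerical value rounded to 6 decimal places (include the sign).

√[4·3!0!3!/7! · 0!3!4!2!1!2!] = √(576/35)
  +(−1)^3/∏(3,0,0,1,0,2)! = -1/12  (running -1/12)
⟨..|..⟩ = √(576/35)·(-1/12) = -0.338062

-0.338062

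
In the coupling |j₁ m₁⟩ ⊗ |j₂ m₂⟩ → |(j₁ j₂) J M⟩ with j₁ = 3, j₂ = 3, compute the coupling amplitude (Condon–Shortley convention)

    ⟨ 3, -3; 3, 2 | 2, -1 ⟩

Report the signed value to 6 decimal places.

j₁+j₂−J=4  J+j₁−j₂=2  J−j₁+j₂=2  j₁+j₂+J+1=9
(j₁±m₁, j₂±m₂, J±M) = (0,6,5,1,1,3)
P² = 4800/7
sum k=4..4:
  [4] +1/48 = 1/48
S = 1/48
C² = P²·S² = 25/84 ; C = +0.545545

+0.545545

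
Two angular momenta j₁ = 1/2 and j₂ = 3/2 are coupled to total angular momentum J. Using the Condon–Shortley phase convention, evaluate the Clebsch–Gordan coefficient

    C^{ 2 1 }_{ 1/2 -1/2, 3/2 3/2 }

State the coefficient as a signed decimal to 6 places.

√[5·0!1!3!/5! · 0!1!3!0!3!1!] = √(9)
  +(−1)^0/∏(0,0,1,3,0,0)! = 1/6  (running 1/6)
⟨..|..⟩ = √(9)·(1/6) = +0.500000

+√(1/4) = +0.500000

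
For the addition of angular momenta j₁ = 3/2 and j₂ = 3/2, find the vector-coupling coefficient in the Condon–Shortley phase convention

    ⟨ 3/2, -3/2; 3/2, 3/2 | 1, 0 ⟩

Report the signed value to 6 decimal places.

triangle: 2!·1!·1!/5! = 2/120
(j±m)!: 0!·3!·3!·0!·1!·1! = 36
prefactor² = (2J+1)·Δ·N² = 9/5
  k=2: +1/(2!·0!·1!·1!·0!·0!) = 1/2
Σ = 1/2  ⇒  CG² = 9/5·1/2² = 9/20
CG = +√(9/20) = +0.670820

+0.670820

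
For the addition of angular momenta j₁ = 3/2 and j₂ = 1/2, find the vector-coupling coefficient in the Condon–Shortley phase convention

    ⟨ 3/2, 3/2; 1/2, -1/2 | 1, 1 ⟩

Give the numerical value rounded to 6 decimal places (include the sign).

triangle: 1!*2!*0!/4! = 2/24
(j±m)!: 3!*0!*0!*1!*2!*0! = 12
prefactor² = (2J+1)*Δ*N² = 3
  k=0: +1/(0!*1!*0!*0!*2!*0!) = 1/2
Σ = 1/2  ⇒  CG² = 3*1/2² = 3/4
CG = +√(3/4) = +0.866025

+0.866025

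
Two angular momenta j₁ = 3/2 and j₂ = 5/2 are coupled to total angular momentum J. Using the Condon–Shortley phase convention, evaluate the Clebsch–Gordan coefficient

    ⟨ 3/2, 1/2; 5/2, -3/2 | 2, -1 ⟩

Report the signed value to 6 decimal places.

+0.154303

triangle: 2!*1!*3!/7! = 12/5040
(j±m)!: 2!*1!*1!*4!*1!*3! = 288
prefactor² = (2J+1)*Δ*N² = 24/7
  k=0: +1/(0!*2!*1!*1!*0!*2!) = 1/4
  k=1: −1/(1!*1!*0!*0!*1!*3!) = -1/6
Σ = 1/12  ⇒  CG² = 24/7*1/12² = 1/42
CG = +√(1/42) = +0.154303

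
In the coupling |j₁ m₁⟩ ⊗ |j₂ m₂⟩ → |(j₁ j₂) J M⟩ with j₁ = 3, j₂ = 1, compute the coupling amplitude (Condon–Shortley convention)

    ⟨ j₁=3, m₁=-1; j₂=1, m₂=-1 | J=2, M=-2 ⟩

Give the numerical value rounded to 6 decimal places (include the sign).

+√(1/21) = +0.218218

triangle: 2!×4!×0!/7! = 48/5040
(j±m)!: 2!×4!×0!×2!×0!×4! = 2304
prefactor² = (2J+1)×Δ×N² = 768/7
  k=0: +1/(0!×2!×4!×0!×0!×0!) = 1/48
Σ = 1/48  ⇒  CG² = 768/7×1/48² = 1/21
CG = +√(1/21) = +0.218218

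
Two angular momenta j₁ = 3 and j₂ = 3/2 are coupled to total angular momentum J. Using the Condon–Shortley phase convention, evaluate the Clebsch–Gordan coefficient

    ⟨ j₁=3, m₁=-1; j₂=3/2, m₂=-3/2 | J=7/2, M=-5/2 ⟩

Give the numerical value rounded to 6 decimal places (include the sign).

j₁+j₂−J=1  J+j₁−j₂=5  J−j₁+j₂=2  j₁+j₂+J+1=9
(j₁±m₁, j₂±m₂, J±M) = (2,4,0,3,1,6)
P² = 7680/7
sum k=0..0:
  [0] +1/48 = 1/48
S = 1/48
C² = P²·S² = 10/21 ; C = +0.690066

+√(10/21) ≈ +0.690066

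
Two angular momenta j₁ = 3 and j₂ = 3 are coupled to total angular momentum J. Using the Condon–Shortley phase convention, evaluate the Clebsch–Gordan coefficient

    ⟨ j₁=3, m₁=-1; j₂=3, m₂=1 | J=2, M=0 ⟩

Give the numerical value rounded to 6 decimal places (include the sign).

−√(3/28) ≈ -0.327327

triangle: 4!·2!·2!/9! = 96/362880
(j±m)!: 2!·4!·4!·2!·2!·2! = 9216
prefactor² = (2J+1)·Δ·N² = 256/21
  k=2: +1/(2!·2!·2!·2!·0!·0!) = 1/16
  k=3: −1/(3!·1!·1!·1!·1!·1!) = -1/6
  k=4: +1/(4!·0!·0!·0!·2!·2!) = 1/96
Σ = -3/32  ⇒  CG² = 256/21·(-3/32)² = 3/28
CG = −√(3/28) = -0.327327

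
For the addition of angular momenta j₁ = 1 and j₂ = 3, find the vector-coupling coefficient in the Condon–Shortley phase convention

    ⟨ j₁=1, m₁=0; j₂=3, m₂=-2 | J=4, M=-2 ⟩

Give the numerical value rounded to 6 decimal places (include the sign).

+0.654654  (= +√(3/7))

triangle: 0!×2!×6!/9! = 1440/362880
(j±m)!: 1!×1!×1!×5!×2!×6! = 172800
prefactor² = (2J+1)×Δ×N² = 43200/7
  k=0: +1/(0!×0!×1!×1!×1!×5!) = 1/120
Σ = 1/120  ⇒  CG² = 43200/7×1/120² = 3/7
CG = +√(3/7) = +0.654654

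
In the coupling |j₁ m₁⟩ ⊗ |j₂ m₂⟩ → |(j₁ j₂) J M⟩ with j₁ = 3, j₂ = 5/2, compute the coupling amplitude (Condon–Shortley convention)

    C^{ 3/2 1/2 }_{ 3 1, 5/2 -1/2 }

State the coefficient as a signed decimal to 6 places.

−√(1/105) ≈ -0.097590

√[4·4!2!1!/8! · 4!2!2!3!2!1!] = √(192/35)
  +(−1)^1/∏(1,3,1,1,1,0)! = -1/6  (running -1/6)
  +(−1)^2/∏(2,2,0,0,2,1)! = 1/8  (running -1/24)
⟨..|..⟩ = √(192/35)·(-1/24) = -0.097590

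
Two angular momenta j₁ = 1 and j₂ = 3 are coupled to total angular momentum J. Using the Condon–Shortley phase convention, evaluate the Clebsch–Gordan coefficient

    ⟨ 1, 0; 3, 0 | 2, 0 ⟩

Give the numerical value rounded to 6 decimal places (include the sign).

triangle: 2!*0!*4!/7! = 48/5040
(j±m)!: 1!*1!*3!*3!*2!*2! = 144
prefactor² = (2J+1)*Δ*N² = 48/7
  k=1: −1/(1!*1!*0!*2!*0!*2!) = -1/4
Σ = -1/4  ⇒  CG² = 48/7*(-1/4)² = 3/7
CG = −√(3/7) = -0.654654

-0.654654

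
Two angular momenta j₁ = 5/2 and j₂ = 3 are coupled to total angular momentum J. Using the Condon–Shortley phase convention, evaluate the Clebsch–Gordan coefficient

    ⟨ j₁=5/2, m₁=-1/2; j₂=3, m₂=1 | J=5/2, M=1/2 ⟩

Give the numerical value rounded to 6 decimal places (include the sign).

j₁+j₂−J=3  J+j₁−j₂=2  J−j₁+j₂=3  j₁+j₂+J+1=9
(j₁±m₁, j₂±m₂, J±M) = (2,3,4,2,3,2)
P² = 288/35
sum k=1..3:
  [1] −1/24 = -1/24
  [2] +1/4 = 1/4
  [3] −1/24 = -1/24
S = 1/6
C² = P²·S² = 8/35 ; C = +0.478091

+0.478091  (= +√(8/35))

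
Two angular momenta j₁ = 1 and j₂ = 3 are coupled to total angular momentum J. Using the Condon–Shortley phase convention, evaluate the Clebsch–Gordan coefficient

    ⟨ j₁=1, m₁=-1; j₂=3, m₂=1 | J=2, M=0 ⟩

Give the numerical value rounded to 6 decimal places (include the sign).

+√(2/7) = +0.534522

triangle: 2!·0!·4!/7! = 48/5040
(j±m)!: 0!·2!·4!·2!·2!·2! = 384
prefactor² = (2J+1)·Δ·N² = 128/7
  k=2: +1/(2!·0!·0!·2!·0!·2!) = 1/8
Σ = 1/8  ⇒  CG² = 128/7·1/8² = 2/7
CG = +√(2/7) = +0.534522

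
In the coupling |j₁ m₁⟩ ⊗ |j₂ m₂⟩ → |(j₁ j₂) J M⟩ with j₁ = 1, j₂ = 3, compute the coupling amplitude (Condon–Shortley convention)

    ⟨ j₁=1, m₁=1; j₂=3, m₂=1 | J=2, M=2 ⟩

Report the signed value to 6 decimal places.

√[5·2!0!4!/7! · 2!0!4!2!4!0!] = √(768/7)
  +(−1)^0/∏(0,2,0,4,0,0)! = 1/48  (running 1/48)
⟨..|..⟩ = √(768/7)·(1/48) = +0.218218

+0.218218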